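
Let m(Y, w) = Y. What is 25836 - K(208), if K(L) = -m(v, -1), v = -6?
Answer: 25830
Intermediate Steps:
K(L) = 6 (K(L) = -1*(-6) = 6)
25836 - K(208) = 25836 - 1*6 = 25836 - 6 = 25830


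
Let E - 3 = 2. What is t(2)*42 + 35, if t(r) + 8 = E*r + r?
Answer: 203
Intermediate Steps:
E = 5 (E = 3 + 2 = 5)
t(r) = -8 + 6*r (t(r) = -8 + (5*r + r) = -8 + 6*r)
t(2)*42 + 35 = (-8 + 6*2)*42 + 35 = (-8 + 12)*42 + 35 = 4*42 + 35 = 168 + 35 = 203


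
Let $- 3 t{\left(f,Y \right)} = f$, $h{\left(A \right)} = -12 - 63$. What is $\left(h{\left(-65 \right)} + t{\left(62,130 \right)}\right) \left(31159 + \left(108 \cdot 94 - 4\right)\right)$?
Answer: $-3951703$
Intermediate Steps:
$h{\left(A \right)} = -75$
$t{\left(f,Y \right)} = - \frac{f}{3}$
$\left(h{\left(-65 \right)} + t{\left(62,130 \right)}\right) \left(31159 + \left(108 \cdot 94 - 4\right)\right) = \left(-75 - \frac{62}{3}\right) \left(31159 + \left(108 \cdot 94 - 4\right)\right) = \left(-75 - \frac{62}{3}\right) \left(31159 + \left(10152 - 4\right)\right) = - \frac{287 \left(31159 + 10148\right)}{3} = \left(- \frac{287}{3}\right) 41307 = -3951703$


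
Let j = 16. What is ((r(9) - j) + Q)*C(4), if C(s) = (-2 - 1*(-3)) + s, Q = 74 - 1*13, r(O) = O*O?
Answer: 630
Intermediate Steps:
r(O) = O²
Q = 61 (Q = 74 - 13 = 61)
C(s) = 1 + s (C(s) = (-2 + 3) + s = 1 + s)
((r(9) - j) + Q)*C(4) = ((9² - 1*16) + 61)*(1 + 4) = ((81 - 16) + 61)*5 = (65 + 61)*5 = 126*5 = 630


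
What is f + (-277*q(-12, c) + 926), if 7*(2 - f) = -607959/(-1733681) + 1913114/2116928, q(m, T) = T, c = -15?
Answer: 6939124046979/1365211232 ≈ 5082.8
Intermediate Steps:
f = 2485777187/1365211232 (f = 2 - (-607959/(-1733681) + 1913114/2116928)/7 = 2 - (-607959*(-1/1733681) + 1913114*(1/2116928))/7 = 2 - (607959/1733681 + 956557/1058464)/7 = 2 - 1/7*244645277/195030176 = 2 - 244645277/1365211232 = 2485777187/1365211232 ≈ 1.8208)
f + (-277*q(-12, c) + 926) = 2485777187/1365211232 + (-277*(-15) + 926) = 2485777187/1365211232 + (4155 + 926) = 2485777187/1365211232 + 5081 = 6939124046979/1365211232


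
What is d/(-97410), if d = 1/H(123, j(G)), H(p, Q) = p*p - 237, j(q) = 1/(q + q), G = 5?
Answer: -1/1450629720 ≈ -6.8936e-10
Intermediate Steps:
j(q) = 1/(2*q)
H(p, Q) = -237 + p**2 (H(p, Q) = p**2 - 237 = -237 + p**2)
d = 1/14892 (d = 1/(-237 + 123**2) = 1/(-237 + 15129) = 1/14892 ≈ 6.7150e-5)
d/(-97410) = (1/14892)/(-97410) = (1/14892)*(-1/97410) = -1/1450629720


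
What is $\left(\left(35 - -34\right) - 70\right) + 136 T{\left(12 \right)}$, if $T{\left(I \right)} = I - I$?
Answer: $-1$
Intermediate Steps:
$T{\left(I \right)} = 0$
$\left(\left(35 - -34\right) - 70\right) + 136 T{\left(12 \right)} = \left(\left(35 - -34\right) - 70\right) + 136 \cdot 0 = \left(\left(35 + 34\right) - 70\right) + 0 = \left(69 - 70\right) + 0 = -1 + 0 = -1$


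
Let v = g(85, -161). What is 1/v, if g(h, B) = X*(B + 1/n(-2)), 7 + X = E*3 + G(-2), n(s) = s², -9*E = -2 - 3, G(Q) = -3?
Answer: 12/16075 ≈ 0.00074650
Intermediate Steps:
E = 5/9 (E = -(-2 - 3)/9 = -⅑*(-5) = 5/9 ≈ 0.55556)
X = -25/3 (X = -7 + ((5/9)*3 - 3) = -7 + (5/3 - 3) = -7 - 4/3 = -25/3 ≈ -8.3333)
g(h, B) = -25/12 - 25*B/3 (g(h, B) = -25*(B + 1/((-2)²))/3 = -25*(B + 1/4)/3 = -25*(B + ¼)/3 = -25*(¼ + B)/3 = -25/12 - 25*B/3)
v = 16075/12 (v = -25/12 - 25/3*(-161) = -25/12 + 4025/3 = 16075/12 ≈ 1339.6)
1/v = 1/(16075/12) = 12/16075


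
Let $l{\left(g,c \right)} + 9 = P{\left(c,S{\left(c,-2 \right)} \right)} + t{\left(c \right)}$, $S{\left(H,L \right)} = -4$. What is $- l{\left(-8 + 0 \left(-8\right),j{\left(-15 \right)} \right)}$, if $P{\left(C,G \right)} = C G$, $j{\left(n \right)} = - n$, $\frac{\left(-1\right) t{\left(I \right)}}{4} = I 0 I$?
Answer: $69$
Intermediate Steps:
$t{\left(I \right)} = 0$ ($t{\left(I \right)} = - 4 I 0 I = - 4 \cdot 0 I = \left(-4\right) 0 = 0$)
$l{\left(g,c \right)} = -9 - 4 c$ ($l{\left(g,c \right)} = -9 + \left(c \left(-4\right) + 0\right) = -9 + \left(- 4 c + 0\right) = -9 - 4 c$)
$- l{\left(-8 + 0 \left(-8\right),j{\left(-15 \right)} \right)} = - (-9 - 4 \left(\left(-1\right) \left(-15\right)\right)) = - (-9 - 60) = \left(-1\right) \left(-69\right) = 69$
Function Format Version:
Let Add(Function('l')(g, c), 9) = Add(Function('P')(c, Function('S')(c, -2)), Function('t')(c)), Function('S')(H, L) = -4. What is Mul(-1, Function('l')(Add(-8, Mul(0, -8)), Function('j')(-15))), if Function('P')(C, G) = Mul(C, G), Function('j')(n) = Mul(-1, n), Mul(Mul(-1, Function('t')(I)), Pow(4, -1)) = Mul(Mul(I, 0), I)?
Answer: 69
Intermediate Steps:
Function('t')(I) = 0 (Function('t')(I) = Mul(-4, Mul(Mul(I, 0), I)) = Mul(-4, Mul(0, I)) = Mul(-4, 0) = 0)
Function('l')(g, c) = Add(-9, Mul(-4, c)) (Function('l')(g, c) = Add(-9, Add(Mul(c, -4), 0)) = Add(-9, Add(Mul(-4, c), 0)) = Add(-9, Mul(-4, c)))
Mul(-1, Function('l')(Add(-8, Mul(0, -8)), Function('j')(-15))) = Mul(-1, Add(-9, Mul(-4, Mul(-1, -15)))) = Mul(-1, Add(-9, Mul(-4, 15))) = Mul(-1, Add(-9, -60)) = Mul(-1, -69) = 69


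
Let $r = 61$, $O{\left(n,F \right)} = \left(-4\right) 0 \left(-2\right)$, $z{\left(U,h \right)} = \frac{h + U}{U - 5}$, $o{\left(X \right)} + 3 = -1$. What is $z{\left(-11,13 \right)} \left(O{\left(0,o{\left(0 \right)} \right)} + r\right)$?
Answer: $- \frac{61}{8} \approx -7.625$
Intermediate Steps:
$o{\left(X \right)} = -4$ ($o{\left(X \right)} = -3 - 1 = -4$)
$z{\left(U,h \right)} = \frac{U + h}{-5 + U}$
$O{\left(n,F \right)} = 0$ ($O{\left(n,F \right)} = 0 \left(-2\right) = 0$)
$z{\left(-11,13 \right)} \left(O{\left(0,o{\left(0 \right)} \right)} + r\right) = \frac{-11 + 13}{-5 - 11} \left(0 + 61\right) = \frac{1}{-16} \cdot 2 \cdot 61 = \left(- \frac{1}{16}\right) 2 \cdot 61 = \left(- \frac{1}{8}\right) 61 = - \frac{61}{8}$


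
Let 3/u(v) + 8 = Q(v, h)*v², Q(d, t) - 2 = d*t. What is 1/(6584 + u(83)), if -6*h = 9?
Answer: 562607/3704204486 ≈ 0.00015188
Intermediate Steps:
h = -3/2 (h = -⅙*9 = -3/2 ≈ -1.5000)
Q(d, t) = 2 + d*t
u(v) = 3/(-8 + v²*(2 - 3*v/2)) (u(v) = 3/(-8 + (2 + v*(-3/2))*v²) = 3/(-8 + (2 - 3*v/2)*v²) = 3/(-8 + v²*(2 - 3*v/2)))
1/(6584 + u(83)) = 1/(6584 + 6/(-16 + 83²*(4 - 3*83))) = 1/(6584 + 6/(-16 + 6889*(4 - 249))) = 1/(6584 + 6/(-16 + 6889*(-245))) = 1/(6584 + 6/(-16 - 1687805)) = 1/(6584 + 6/(-1687821)) = 1/(6584 + 6*(-1/1687821)) = 1/(6584 - 2/562607) = 1/(3704204486/562607) = 562607/3704204486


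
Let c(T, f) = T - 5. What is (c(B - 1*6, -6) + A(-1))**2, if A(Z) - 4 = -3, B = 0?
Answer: 100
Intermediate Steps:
A(Z) = 1 (A(Z) = 4 - 3 = 1)
c(T, f) = -5 + T
(c(B - 1*6, -6) + A(-1))**2 = ((-5 + (0 - 1*6)) + 1)**2 = ((-5 + (0 - 6)) + 1)**2 = ((-5 - 6) + 1)**2 = (-11 + 1)**2 = (-10)**2 = 100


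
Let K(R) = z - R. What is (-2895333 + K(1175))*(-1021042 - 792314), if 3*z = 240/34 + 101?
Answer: 5252334844476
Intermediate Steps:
z = 1837/51 (z = (240/34 + 101)/3 = (240*(1/34) + 101)/3 = (120/17 + 101)/3 = (1/3)*(1837/17) = 1837/51 ≈ 36.020)
K(R) = 1837/51 - R
(-2895333 + K(1175))*(-1021042 - 792314) = (-2895333 + (1837/51 - 1*1175))*(-1021042 - 792314) = (-2895333 + (1837/51 - 1175))*(-1813356) = (-2895333 - 58088/51)*(-1813356) = -147720071/51*(-1813356) = 5252334844476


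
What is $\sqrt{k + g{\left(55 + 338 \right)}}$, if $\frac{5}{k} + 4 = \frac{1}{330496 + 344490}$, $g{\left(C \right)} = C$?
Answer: $\frac{67 \sqrt{636163269603}}{2699943} \approx 19.793$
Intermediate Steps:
$k = - \frac{3374930}{2699943}$ ($k = \frac{5}{-4 + \frac{1}{330496 + 344490}} = \frac{5}{-4 + \frac{1}{674986}} = \frac{5}{- \frac{2699943}{674986}} = 5 \left(- \frac{674986}{2699943}\right) = - \frac{3374930}{2699943} \approx -1.25$)
$\sqrt{k + g{\left(55 + 338 \right)}} = \sqrt{- \frac{3374930}{2699943} + \left(55 + 338\right)} = \sqrt{- \frac{3374930}{2699943} + 393} = \sqrt{\frac{1057702669}{2699943}} = \frac{67 \sqrt{636163269603}}{2699943}$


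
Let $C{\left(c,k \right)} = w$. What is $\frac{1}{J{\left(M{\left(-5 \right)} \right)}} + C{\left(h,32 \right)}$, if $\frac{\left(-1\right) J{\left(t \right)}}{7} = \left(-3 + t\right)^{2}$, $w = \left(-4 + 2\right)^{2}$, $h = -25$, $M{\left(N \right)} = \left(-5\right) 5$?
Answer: $\frac{21951}{5488} \approx 3.9998$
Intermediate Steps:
$M{\left(N \right)} = -25$
$w = 4$ ($w = \left(-2\right)^{2} = 4$)
$C{\left(c,k \right)} = 4$
$J{\left(t \right)} = - 7 \left(-3 + t\right)^{2}$
$\frac{1}{J{\left(M{\left(-5 \right)} \right)}} + C{\left(h,32 \right)} = \frac{1}{\left(-7\right) \left(-3 - 25\right)^{2}} + 4 = \frac{1}{\left(-7\right) \left(-28\right)^{2}} + 4 = \frac{1}{\left(-7\right) 784} + 4 = \frac{1}{-5488} + 4 = - \frac{1}{5488} + 4 = \frac{21951}{5488}$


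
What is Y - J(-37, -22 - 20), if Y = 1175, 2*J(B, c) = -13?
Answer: 2363/2 ≈ 1181.5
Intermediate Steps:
J(B, c) = -13/2 (J(B, c) = (1/2)*(-13) = -13/2)
Y - J(-37, -22 - 20) = 1175 - 1*(-13/2) = 1175 + 13/2 = 2363/2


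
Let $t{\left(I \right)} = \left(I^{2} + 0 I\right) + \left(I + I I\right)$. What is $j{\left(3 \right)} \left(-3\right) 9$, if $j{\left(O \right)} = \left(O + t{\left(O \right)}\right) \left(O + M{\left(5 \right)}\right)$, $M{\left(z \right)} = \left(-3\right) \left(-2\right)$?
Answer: $-5832$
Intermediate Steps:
$M{\left(z \right)} = 6$
$t{\left(I \right)} = I + 2 I^{2}$ ($t{\left(I \right)} = \left(I^{2} + 0\right) + \left(I + I^{2}\right) = I^{2} + \left(I + I^{2}\right) = I + 2 I^{2}$)
$j{\left(O \right)} = \left(6 + O\right) \left(O + O \left(1 + 2 O\right)\right)$ ($j{\left(O \right)} = \left(O + O \left(1 + 2 O\right)\right) \left(O + 6\right) = \left(O + O \left(1 + 2 O\right)\right) \left(6 + O\right) = \left(6 + O\right) \left(O + O \left(1 + 2 O\right)\right)$)
$j{\left(3 \right)} \left(-3\right) 9 = 2 \cdot 3 \left(6 + 3^{2} + 7 \cdot 3\right) \left(-3\right) 9 = 2 \cdot 3 \left(6 + 9 + 21\right) \left(-3\right) 9 = 2 \cdot 3 \cdot 36 \left(-3\right) 9 = 216 \left(-3\right) 9 = \left(-648\right) 9 = -5832$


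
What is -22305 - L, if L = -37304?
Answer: 14999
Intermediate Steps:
-22305 - L = -22305 - 1*(-37304) = -22305 + 37304 = 14999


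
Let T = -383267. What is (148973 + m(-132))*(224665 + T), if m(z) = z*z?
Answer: -26390896994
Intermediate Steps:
m(z) = z**2
(148973 + m(-132))*(224665 + T) = (148973 + (-132)**2)*(224665 - 383267) = (148973 + 17424)*(-158602) = 166397*(-158602) = -26390896994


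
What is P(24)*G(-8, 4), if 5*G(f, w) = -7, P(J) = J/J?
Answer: -7/5 ≈ -1.4000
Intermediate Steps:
P(J) = 1
G(f, w) = -7/5 (G(f, w) = (⅕)*(-7) = -7/5)
P(24)*G(-8, 4) = 1*(-7/5) = -7/5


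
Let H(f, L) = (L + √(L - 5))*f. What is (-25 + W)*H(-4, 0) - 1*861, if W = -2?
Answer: -861 + 108*I*√5 ≈ -861.0 + 241.5*I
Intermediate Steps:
H(f, L) = f*(L + √(-5 + L)) (H(f, L) = (L + √(-5 + L))*f = f*(L + √(-5 + L)))
(-25 + W)*H(-4, 0) - 1*861 = (-25 - 2)*(-4*(0 + √(-5 + 0))) - 1*861 = -(-108)*(0 + √(-5)) - 861 = -(-108)*(0 + I*√5) - 861 = -(-108)*I*√5 - 861 = 108*I*√5 - 861 = -861 + 108*I*√5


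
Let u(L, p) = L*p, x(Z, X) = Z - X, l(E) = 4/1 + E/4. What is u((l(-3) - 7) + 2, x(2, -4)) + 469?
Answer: 917/2 ≈ 458.50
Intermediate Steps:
l(E) = 4 + E/4 (l(E) = 4*1 + E*(1/4) = 4 + E/4)
u((l(-3) - 7) + 2, x(2, -4)) + 469 = (((4 + (1/4)*(-3)) - 7) + 2)*(2 - 1*(-4)) + 469 = (((4 - 3/4) - 7) + 2)*(2 + 4) + 469 = ((13/4 - 7) + 2)*6 + 469 = (-15/4 + 2)*6 + 469 = -7/4*6 + 469 = -21/2 + 469 = 917/2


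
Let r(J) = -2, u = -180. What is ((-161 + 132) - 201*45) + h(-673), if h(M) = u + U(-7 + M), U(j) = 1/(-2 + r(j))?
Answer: -37017/4 ≈ -9254.3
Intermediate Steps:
U(j) = -1/4 (U(j) = 1/(-2 - 2) = 1/(-4) = -1/4)
h(M) = -721/4 (h(M) = -180 - 1/4 = -721/4)
((-161 + 132) - 201*45) + h(-673) = ((-161 + 132) - 201*45) - 721/4 = (-29 - 9045) - 721/4 = -9074 - 721/4 = -37017/4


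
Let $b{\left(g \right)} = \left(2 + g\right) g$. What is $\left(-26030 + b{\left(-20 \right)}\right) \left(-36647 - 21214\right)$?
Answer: $1485291870$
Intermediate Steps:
$b{\left(g \right)} = g \left(2 + g\right)$
$\left(-26030 + b{\left(-20 \right)}\right) \left(-36647 - 21214\right) = \left(-26030 - 20 \left(2 - 20\right)\right) \left(-36647 - 21214\right) = \left(-26030 - -360\right) \left(-57861\right) = \left(-26030 + 360\right) \left(-57861\right) = \left(-25670\right) \left(-57861\right) = 1485291870$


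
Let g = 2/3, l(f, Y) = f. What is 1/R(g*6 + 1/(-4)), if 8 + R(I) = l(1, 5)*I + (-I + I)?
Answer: -4/17 ≈ -0.23529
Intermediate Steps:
g = 2/3 (g = 2*(1/3) = 2/3 ≈ 0.66667)
R(I) = -8 + I (R(I) = -8 + (1*I + (-I + I)) = -8 + (I + 0) = -8 + I)
1/R(g*6 + 1/(-4)) = 1/(-8 + ((2/3)*6 + 1/(-4))) = 1/(-8 + (4 - 1/4)) = 1/(-8 + 15/4) = 1/(-17/4) = -4/17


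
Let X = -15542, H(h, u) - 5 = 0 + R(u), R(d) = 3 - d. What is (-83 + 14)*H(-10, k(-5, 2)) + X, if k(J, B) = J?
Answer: -16439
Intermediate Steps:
H(h, u) = 8 - u (H(h, u) = 5 + (0 + (3 - u)) = 5 + (3 - u) = 8 - u)
(-83 + 14)*H(-10, k(-5, 2)) + X = (-83 + 14)*(8 - 1*(-5)) - 15542 = -69*(8 + 5) - 15542 = -69*13 - 15542 = -897 - 15542 = -16439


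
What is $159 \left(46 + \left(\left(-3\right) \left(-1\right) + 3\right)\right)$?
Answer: $8268$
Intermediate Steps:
$159 \left(46 + \left(\left(-3\right) \left(-1\right) + 3\right)\right) = 159 \left(46 + \left(3 + 3\right)\right) = 159 \left(46 + 6\right) = 159 \cdot 52 = 8268$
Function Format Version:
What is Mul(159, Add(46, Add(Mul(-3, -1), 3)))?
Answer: 8268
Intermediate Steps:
Mul(159, Add(46, Add(Mul(-3, -1), 3))) = Mul(159, Add(46, Add(3, 3))) = Mul(159, Add(46, 6)) = Mul(159, 52) = 8268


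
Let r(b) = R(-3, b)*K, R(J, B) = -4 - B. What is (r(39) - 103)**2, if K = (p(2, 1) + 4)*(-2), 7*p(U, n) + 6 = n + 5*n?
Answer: 58081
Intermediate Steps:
p(U, n) = -6/7 + 6*n/7 (p(U, n) = -6/7 + (n + 5*n)/7 = -6/7 + (6*n)/7 = -6/7 + 6*n/7)
K = -8 (K = ((-6/7 + (6/7)*1) + 4)*(-2) = ((-6/7 + 6/7) + 4)*(-2) = (0 + 4)*(-2) = 4*(-2) = -8)
r(b) = 32 + 8*b (r(b) = (-4 - b)*(-8) = 32 + 8*b)
(r(39) - 103)**2 = ((32 + 8*39) - 103)**2 = ((32 + 312) - 103)**2 = (344 - 103)**2 = 241**2 = 58081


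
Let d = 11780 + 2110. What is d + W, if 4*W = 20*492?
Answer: 16350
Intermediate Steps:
d = 13890
W = 2460 (W = (20*492)/4 = (¼)*9840 = 2460)
d + W = 13890 + 2460 = 16350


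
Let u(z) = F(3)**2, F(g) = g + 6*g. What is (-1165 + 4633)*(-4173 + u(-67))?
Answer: -12942576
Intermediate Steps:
F(g) = 7*g
u(z) = 441 (u(z) = (7*3)**2 = 21**2 = 441)
(-1165 + 4633)*(-4173 + u(-67)) = (-1165 + 4633)*(-4173 + 441) = 3468*(-3732) = -12942576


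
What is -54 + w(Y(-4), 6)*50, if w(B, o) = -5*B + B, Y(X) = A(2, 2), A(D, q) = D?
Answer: -454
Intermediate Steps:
Y(X) = 2
w(B, o) = -4*B
-54 + w(Y(-4), 6)*50 = -54 - 4*2*50 = -54 - 8*50 = -54 - 400 = -454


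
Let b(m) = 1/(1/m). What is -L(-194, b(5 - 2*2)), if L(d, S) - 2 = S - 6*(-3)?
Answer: -21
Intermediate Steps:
b(m) = m
L(d, S) = 20 + S (L(d, S) = 2 + (S - 6*(-3)) = 2 + (S + 18) = 2 + (18 + S) = 20 + S)
-L(-194, b(5 - 2*2)) = -(20 + (5 - 2*2)) = -(20 + (5 - 4)) = -(20 + 1) = -1*21 = -21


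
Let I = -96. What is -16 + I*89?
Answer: -8560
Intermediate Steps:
-16 + I*89 = -16 - 96*89 = -16 - 8544 = -8560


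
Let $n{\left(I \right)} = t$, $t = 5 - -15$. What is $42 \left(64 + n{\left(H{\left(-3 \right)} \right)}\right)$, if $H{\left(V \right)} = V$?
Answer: $3528$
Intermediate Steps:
$t = 20$ ($t = 5 + 15 = 20$)
$n{\left(I \right)} = 20$
$42 \left(64 + n{\left(H{\left(-3 \right)} \right)}\right) = 42 \left(64 + 20\right) = 42 \cdot 84 = 3528$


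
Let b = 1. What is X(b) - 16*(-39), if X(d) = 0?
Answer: 624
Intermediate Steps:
X(b) - 16*(-39) = 0 - 16*(-39) = 0 + 624 = 624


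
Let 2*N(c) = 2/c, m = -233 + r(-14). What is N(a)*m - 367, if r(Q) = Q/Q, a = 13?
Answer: -5003/13 ≈ -384.85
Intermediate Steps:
r(Q) = 1
m = -232 (m = -233 + 1 = -232)
N(c) = 1/c (N(c) = (2/c)/2 = 1/c)
N(a)*m - 367 = -232/13 - 367 = -5003/13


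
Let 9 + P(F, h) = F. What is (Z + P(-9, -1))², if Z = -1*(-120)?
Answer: 10404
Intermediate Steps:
P(F, h) = -9 + F
Z = 120
(Z + P(-9, -1))² = (120 + (-9 - 9))² = (120 - 18)² = 102² = 10404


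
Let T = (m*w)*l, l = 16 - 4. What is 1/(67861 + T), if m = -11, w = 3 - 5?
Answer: 1/68125 ≈ 1.4679e-5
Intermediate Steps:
w = -2
l = 12
T = 264 (T = -11*(-2)*12 = 22*12 = 264)
1/(67861 + T) = 1/(67861 + 264) = 1/68125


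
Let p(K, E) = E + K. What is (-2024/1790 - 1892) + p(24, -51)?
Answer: -1718517/895 ≈ -1920.1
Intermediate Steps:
(-2024/1790 - 1892) + p(24, -51) = (-2024/1790 - 1892) + (-51 + 24) = (-2024*1/1790 - 1892) - 27 = (-1012/895 - 1892) - 27 = -1694352/895 - 27 = -1718517/895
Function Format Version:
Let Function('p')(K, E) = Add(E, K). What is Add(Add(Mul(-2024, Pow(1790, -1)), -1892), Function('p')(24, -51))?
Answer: Rational(-1718517, 895) ≈ -1920.1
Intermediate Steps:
Add(Add(Mul(-2024, Pow(1790, -1)), -1892), Function('p')(24, -51)) = Add(Add(Mul(-2024, Pow(1790, -1)), -1892), Add(-51, 24)) = Add(Add(Mul(-2024, Rational(1, 1790)), -1892), -27) = Add(Add(Rational(-1012, 895), -1892), -27) = Add(Rational(-1694352, 895), -27) = Rational(-1718517, 895)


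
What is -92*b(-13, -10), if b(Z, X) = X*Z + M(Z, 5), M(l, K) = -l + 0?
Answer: -13156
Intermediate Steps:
M(l, K) = -l
b(Z, X) = -Z + X*Z (b(Z, X) = X*Z - Z = -Z + X*Z)
-92*b(-13, -10) = -(-1196)*(-1 - 10) = -(-1196)*(-11) = -92*143 = -13156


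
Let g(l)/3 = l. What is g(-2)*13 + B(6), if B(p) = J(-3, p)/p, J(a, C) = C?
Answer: -77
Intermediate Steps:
g(l) = 3*l
B(p) = 1 (B(p) = p/p = 1)
g(-2)*13 + B(6) = (3*(-2))*13 + 1 = -6*13 + 1 = -78 + 1 = -77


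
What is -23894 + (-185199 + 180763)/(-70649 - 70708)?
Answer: -3377579722/141357 ≈ -23894.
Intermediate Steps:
-23894 + (-185199 + 180763)/(-70649 - 70708) = -23894 - 4436/(-141357) = -23894 - 4436*(-1/141357) = -23894 + 4436/141357 = -3377579722/141357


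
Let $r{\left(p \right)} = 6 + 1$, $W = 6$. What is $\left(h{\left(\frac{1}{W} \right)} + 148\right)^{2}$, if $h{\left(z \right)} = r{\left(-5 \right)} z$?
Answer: $\frac{801025}{36} \approx 22251.0$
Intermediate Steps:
$r{\left(p \right)} = 7$
$h{\left(z \right)} = 7 z$
$\left(h{\left(\frac{1}{W} \right)} + 148\right)^{2} = \left(\frac{7}{6} + 148\right)^{2} = \left(\frac{895}{6}\right)^{2} = \frac{801025}{36}$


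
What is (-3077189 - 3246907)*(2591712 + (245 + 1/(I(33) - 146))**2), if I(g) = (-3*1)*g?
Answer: -1006608848067588096/60025 ≈ -1.6770e+13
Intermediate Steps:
I(g) = -3*g
(-3077189 - 3246907)*(2591712 + (245 + 1/(I(33) - 146))**2) = (-3077189 - 3246907)*(2591712 + (245 + 1/(-3*33 - 146))**2) = -6324096*(2591712 + (245 + 1/(-99 - 146))**2) = -6324096*(2591712 + (245 + 1/(-245))**2) = -6324096*(2591712 + (245 - 1/245)**2) = -6324096*(2591712 + (60024/245)**2) = -6324096*(2591712 + 3602880576/60025) = -6324096*159170393376/60025 = -1006608848067588096/60025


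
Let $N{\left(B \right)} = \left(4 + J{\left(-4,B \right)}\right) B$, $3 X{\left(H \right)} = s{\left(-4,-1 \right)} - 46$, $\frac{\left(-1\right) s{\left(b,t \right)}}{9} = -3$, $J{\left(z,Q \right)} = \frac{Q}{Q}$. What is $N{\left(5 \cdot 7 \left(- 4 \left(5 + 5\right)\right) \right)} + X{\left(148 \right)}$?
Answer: $- \frac{21019}{3} \approx -7006.3$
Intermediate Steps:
$J{\left(z,Q \right)} = 1$
$s{\left(b,t \right)} = 27$ ($s{\left(b,t \right)} = \left(-9\right) \left(-3\right) = 27$)
$X{\left(H \right)} = - \frac{19}{3}$ ($X{\left(H \right)} = \frac{27 - 46}{3} = \frac{1}{3} \left(-19\right) = - \frac{19}{3}$)
$N{\left(B \right)} = 5 B$ ($N{\left(B \right)} = \left(4 + 1\right) B = 5 B$)
$N{\left(5 \cdot 7 \left(- 4 \left(5 + 5\right)\right) \right)} + X{\left(148 \right)} = 5 \cdot 5 \cdot 7 \left(- 4 \left(5 + 5\right)\right) - \frac{19}{3} = 5 \cdot 35 \left(\left(-4\right) 10\right) - \frac{19}{3} = 5 \cdot 35 \left(-40\right) - \frac{19}{3} = 5 \left(-1400\right) - \frac{19}{3} = -7000 - \frac{19}{3} = - \frac{21019}{3}$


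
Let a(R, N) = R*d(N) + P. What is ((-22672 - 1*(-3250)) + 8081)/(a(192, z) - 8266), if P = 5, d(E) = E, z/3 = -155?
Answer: 11341/97541 ≈ 0.11627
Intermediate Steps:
z = -465 (z = 3*(-155) = -465)
a(R, N) = 5 + N*R (a(R, N) = R*N + 5 = N*R + 5 = 5 + N*R)
((-22672 - 1*(-3250)) + 8081)/(a(192, z) - 8266) = ((-22672 - 1*(-3250)) + 8081)/((5 - 465*192) - 8266) = ((-22672 + 3250) + 8081)/((5 - 89280) - 8266) = (-19422 + 8081)/(-89275 - 8266) = -11341/(-97541) = -11341*(-1/97541) = 11341/97541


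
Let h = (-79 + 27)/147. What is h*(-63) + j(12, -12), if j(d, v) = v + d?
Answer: 156/7 ≈ 22.286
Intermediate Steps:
j(d, v) = d + v
h = -52/147 (h = -52*1/147 = -52/147 ≈ -0.35374)
h*(-63) + j(12, -12) = -52/147*(-63) + (12 - 12) = 156/7 + 0 = 156/7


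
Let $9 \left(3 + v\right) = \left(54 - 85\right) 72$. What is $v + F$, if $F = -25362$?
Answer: $-25613$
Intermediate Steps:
$v = -251$ ($v = -3 + \frac{\left(54 - 85\right) 72}{9} = -3 + \frac{\left(-31\right) 72}{9} = -3 + \frac{1}{9} \left(-2232\right) = -3 - 248 = -251$)
$v + F = -251 - 25362 = -25613$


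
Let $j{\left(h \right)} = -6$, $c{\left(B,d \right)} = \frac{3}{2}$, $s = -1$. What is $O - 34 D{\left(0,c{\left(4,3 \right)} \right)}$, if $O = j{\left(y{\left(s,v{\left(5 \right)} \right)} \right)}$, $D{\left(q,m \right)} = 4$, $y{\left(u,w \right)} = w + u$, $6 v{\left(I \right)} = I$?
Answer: $-142$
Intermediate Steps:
$v{\left(I \right)} = \frac{I}{6}$
$c{\left(B,d \right)} = \frac{3}{2}$ ($c{\left(B,d \right)} = 3 \cdot \frac{1}{2} = \frac{3}{2}$)
$y{\left(u,w \right)} = u + w$
$O = -6$
$O - 34 D{\left(0,c{\left(4,3 \right)} \right)} = -6 - 136 = -142$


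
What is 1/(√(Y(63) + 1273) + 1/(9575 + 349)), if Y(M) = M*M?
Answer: -9924/516262437791 + 98485776*√5242/516262437791 ≈ 0.013812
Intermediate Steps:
Y(M) = M²
1/(√(Y(63) + 1273) + 1/(9575 + 349)) = 1/(√(63² + 1273) + 1/(9575 + 349)) = 1/(√(3969 + 1273) + 1/9924) = 1/(√5242 + 1/9924) = 1/(1/9924 + √5242)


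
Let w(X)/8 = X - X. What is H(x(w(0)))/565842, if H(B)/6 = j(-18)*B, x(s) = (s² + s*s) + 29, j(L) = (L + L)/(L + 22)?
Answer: -261/94307 ≈ -0.0027676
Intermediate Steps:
j(L) = 2*L/(22 + L) (j(L) = (2*L)/(22 + L) = 2*L/(22 + L))
w(X) = 0 (w(X) = 8*(X - X) = 8*0 = 0)
x(s) = 29 + 2*s² (x(s) = (s² + s²) + 29 = 2*s² + 29 = 29 + 2*s²)
H(B) = -54*B (H(B) = 6*((2*(-18)/(22 - 18))*B) = 6*((2*(-18)/4)*B) = 6*((2*(-18)*(¼))*B) = 6*(-9*B) = -54*B)
H(x(w(0)))/565842 = -54*(29 + 2*0²)/565842 = -54*(29 + 2*0)*(1/565842) = -54*(29 + 0)*(1/565842) = -54*29*(1/565842) = -1566*1/565842 = -261/94307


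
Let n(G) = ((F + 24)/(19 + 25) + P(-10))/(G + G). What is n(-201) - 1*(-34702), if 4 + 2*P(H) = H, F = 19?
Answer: 613809241/17688 ≈ 34702.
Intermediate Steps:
P(H) = -2 + H/2
n(G) = -265/(88*G) (n(G) = ((19 + 24)/(19 + 25) + (-2 + (1/2)*(-10)))/(G + G) = (43/44 + (-2 - 5))/((2*G)) = (43*(1/44) - 7)*(1/(2*G)) = (43/44 - 7)*(1/(2*G)) = -265/(88*G))
n(-201) - 1*(-34702) = -265/88/(-201) - 1*(-34702) = -265/88*(-1/201) + 34702 = 265/17688 + 34702 = 613809241/17688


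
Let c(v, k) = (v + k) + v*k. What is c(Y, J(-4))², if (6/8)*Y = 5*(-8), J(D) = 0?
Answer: 25600/9 ≈ 2844.4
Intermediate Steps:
Y = -160/3 (Y = 4*(5*(-8))/3 = (4/3)*(-40) = -160/3 ≈ -53.333)
c(v, k) = k + v + k*v (c(v, k) = (k + v) + k*v = k + v + k*v)
c(Y, J(-4))² = (0 - 160/3 + 0*(-160/3))² = (0 - 160/3 + 0)² = (-160/3)² = 25600/9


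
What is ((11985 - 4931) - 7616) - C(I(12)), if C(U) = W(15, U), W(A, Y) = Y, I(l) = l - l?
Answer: -562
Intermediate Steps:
I(l) = 0
C(U) = U
((11985 - 4931) - 7616) - C(I(12)) = ((11985 - 4931) - 7616) - 1*0 = (7054 - 7616) + 0 = -562 + 0 = -562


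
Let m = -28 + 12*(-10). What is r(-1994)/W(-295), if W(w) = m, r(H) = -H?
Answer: -997/74 ≈ -13.473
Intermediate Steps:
m = -148 (m = -28 - 120 = -148)
W(w) = -148
r(-1994)/W(-295) = -1*(-1994)/(-148) = 1994*(-1/148) = -997/74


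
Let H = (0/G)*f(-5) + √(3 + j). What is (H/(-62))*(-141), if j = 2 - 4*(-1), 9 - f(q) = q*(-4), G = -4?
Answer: 423/62 ≈ 6.8226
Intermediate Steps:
f(q) = 9 + 4*q (f(q) = 9 - q*(-4) = 9 - (-4)*q = 9 + 4*q)
j = 6 (j = 2 + 4 = 6)
H = 3 (H = (0/(-4))*(9 + 4*(-5)) + √(3 + 6) = (0*(-¼))*(9 - 20) + √9 = 0*(-11) + 3 = 0 + 3 = 3)
(H/(-62))*(-141) = (3/(-62))*(-141) = (3*(-1/62))*(-141) = -3/62*(-141) = 423/62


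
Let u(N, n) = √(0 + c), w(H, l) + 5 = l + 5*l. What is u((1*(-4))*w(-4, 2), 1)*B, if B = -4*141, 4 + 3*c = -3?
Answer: -188*I*√21 ≈ -861.52*I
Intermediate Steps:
c = -7/3 (c = -4/3 + (⅓)*(-3) = -4/3 - 1 = -7/3 ≈ -2.3333)
w(H, l) = -5 + 6*l (w(H, l) = -5 + (l + 5*l) = -5 + 6*l)
B = -564
u(N, n) = I*√21/3 (u(N, n) = √(0 - 7/3) = √(-7/3) = I*√21/3)
u((1*(-4))*w(-4, 2), 1)*B = (I*√21/3)*(-564) = -188*I*√21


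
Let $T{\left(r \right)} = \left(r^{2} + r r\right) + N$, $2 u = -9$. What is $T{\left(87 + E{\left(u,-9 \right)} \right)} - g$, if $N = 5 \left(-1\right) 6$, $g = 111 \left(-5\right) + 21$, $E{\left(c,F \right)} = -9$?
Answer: $12672$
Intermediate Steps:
$u = - \frac{9}{2}$ ($u = \frac{1}{2} \left(-9\right) = - \frac{9}{2} \approx -4.5$)
$g = -534$ ($g = -555 + 21 = -534$)
$N = -30$ ($N = \left(-5\right) 6 = -30$)
$T{\left(r \right)} = -30 + 2 r^{2}$ ($T{\left(r \right)} = \left(r^{2} + r r\right) - 30 = \left(r^{2} + r^{2}\right) - 30 = 2 r^{2} - 30 = -30 + 2 r^{2}$)
$T{\left(87 + E{\left(u,-9 \right)} \right)} - g = \left(-30 + 2 \left(87 - 9\right)^{2}\right) - -534 = \left(-30 + 2 \cdot 78^{2}\right) + 534 = \left(-30 + 2 \cdot 6084\right) + 534 = \left(-30 + 12168\right) + 534 = 12138 + 534 = 12672$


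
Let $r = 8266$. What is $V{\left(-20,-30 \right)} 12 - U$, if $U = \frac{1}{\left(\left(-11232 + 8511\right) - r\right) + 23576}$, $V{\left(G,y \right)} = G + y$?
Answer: $- \frac{7553401}{12589} \approx -600.0$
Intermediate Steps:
$U = \frac{1}{12589}$ ($U = \frac{1}{\left(\left(-11232 + 8511\right) - 8266\right) + 23576} = \frac{1}{\left(-2721 - 8266\right) + 23576} = \frac{1}{-10987 + 23576} = \frac{1}{12589} \approx 7.9434 \cdot 10^{-5}$)
$V{\left(-20,-30 \right)} 12 - U = \left(-20 - 30\right) 12 - \frac{1}{12589} = \left(-50\right) 12 - \frac{1}{12589} = -600 - \frac{1}{12589} = - \frac{7553401}{12589}$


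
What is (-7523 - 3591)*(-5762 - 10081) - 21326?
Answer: 176057776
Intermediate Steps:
(-7523 - 3591)*(-5762 - 10081) - 21326 = -11114*(-15843) - 21326 = 176079102 - 21326 = 176057776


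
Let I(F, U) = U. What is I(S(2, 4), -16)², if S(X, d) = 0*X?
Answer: 256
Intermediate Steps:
S(X, d) = 0
I(S(2, 4), -16)² = (-16)² = 256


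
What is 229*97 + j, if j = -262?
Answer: 21951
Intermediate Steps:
229*97 + j = 229*97 - 262 = 22213 - 262 = 21951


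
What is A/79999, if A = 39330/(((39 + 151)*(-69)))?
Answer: -3/79999 ≈ -3.7500e-5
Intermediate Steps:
A = -3 (A = 39330/((190*(-69))) = 39330/(-13110) = 39330*(-1/13110) = -3)
A/79999 = -3/79999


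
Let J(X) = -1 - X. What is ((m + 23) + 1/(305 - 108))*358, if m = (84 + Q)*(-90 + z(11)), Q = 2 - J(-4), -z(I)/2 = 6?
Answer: -595450660/197 ≈ -3.0226e+6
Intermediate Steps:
z(I) = -12 (z(I) = -2*6 = -12)
Q = -1 (Q = 2 - (-1 - 1*(-4)) = 2 - (-1 + 4) = 2 - 1*3 = 2 - 3 = -1)
m = -8466 (m = (84 - 1)*(-90 - 12) = 83*(-102) = -8466)
((m + 23) + 1/(305 - 108))*358 = ((-8466 + 23) + 1/(305 - 108))*358 = (-8443 + 1/197)*358 = -1663270/197*358 = -595450660/197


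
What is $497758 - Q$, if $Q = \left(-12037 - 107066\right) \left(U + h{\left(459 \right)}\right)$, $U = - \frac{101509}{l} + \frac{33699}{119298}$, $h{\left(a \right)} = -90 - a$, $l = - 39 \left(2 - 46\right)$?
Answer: $- \frac{817742532246597}{11373076} \approx -7.1902 \cdot 10^{7}$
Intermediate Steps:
$l = 1716$ ($l = \left(-39\right) \left(-44\right) = 1716$)
$U = - \frac{2008665533}{34119228}$ ($U = - \frac{101509}{1716} + \frac{33699}{119298} = \left(-101509\right) \frac{1}{1716} + 33699 \cdot \frac{1}{119298} = - \frac{101509}{1716} + \frac{11233}{39766} = - \frac{2008665533}{34119228} \approx -58.872$)
$Q = \frac{823403571810205}{11373076}$ ($Q = \left(-12037 - 107066\right) \left(- \frac{2008665533}{34119228} - 549\right) = - 119103 \left(- \frac{2008665533}{34119228} - 549\right) = \left(-119103\right) \left(- \frac{20740121705}{34119228}\right) = \frac{823403571810205}{11373076} \approx 7.2399 \cdot 10^{7}$)
$497758 - Q = 497758 - \frac{823403571810205}{11373076} = - \frac{817742532246597}{11373076}$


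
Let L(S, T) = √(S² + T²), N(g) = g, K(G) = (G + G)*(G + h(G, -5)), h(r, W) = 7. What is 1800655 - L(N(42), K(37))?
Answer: 1800655 - 10*√106033 ≈ 1.7974e+6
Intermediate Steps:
K(G) = 2*G*(7 + G) (K(G) = (G + G)*(G + 7) = (2*G)*(7 + G) = 2*G*(7 + G))
1800655 - L(N(42), K(37)) = 1800655 - √(42² + (2*37*(7 + 37))²) = 1800655 - √(1764 + (2*37*44)²) = 1800655 - √(1764 + 3256²) = 1800655 - √(1764 + 10601536) = 1800655 - √10603300 = 1800655 - 10*√106033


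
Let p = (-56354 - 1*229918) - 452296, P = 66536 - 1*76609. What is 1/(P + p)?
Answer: -1/748641 ≈ -1.3358e-6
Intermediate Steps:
P = -10073 (P = 66536 - 76609 = -10073)
p = -738568 (p = (-56354 - 229918) - 452296 = -286272 - 452296 = -738568)
1/(P + p) = 1/(-10073 - 738568) = 1/(-748641) = -1/748641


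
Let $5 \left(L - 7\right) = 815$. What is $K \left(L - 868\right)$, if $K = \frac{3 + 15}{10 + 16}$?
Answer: $- \frac{6282}{13} \approx -483.23$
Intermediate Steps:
$L = 170$ ($L = 7 + \frac{1}{5} \cdot 815 = 7 + 163 = 170$)
$K = \frac{9}{13}$ ($K = \frac{18}{26} = 18 \cdot \frac{1}{26} = \frac{9}{13} \approx 0.69231$)
$K \left(L - 868\right) = \frac{9 \left(170 - 868\right)}{13} = \frac{9}{13} \left(-698\right) = - \frac{6282}{13}$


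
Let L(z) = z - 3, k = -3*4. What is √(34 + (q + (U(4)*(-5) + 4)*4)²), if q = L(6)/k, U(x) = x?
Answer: √66593/4 ≈ 64.514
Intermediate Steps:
k = -12
L(z) = -3 + z
q = -¼ (q = (-3 + 6)/(-12) = 3*(-1/12) = -¼ ≈ -0.25000)
√(34 + (q + (U(4)*(-5) + 4)*4)²) = √(34 + (-¼ + (4*(-5) + 4)*4)²) = √(34 + (-¼ + (-20 + 4)*4)²) = √(34 + (-¼ - 16*4)²) = √(34 + (-¼ - 64)²) = √(34 + (-257/4)²) = √(34 + 66049/16) = √(66593/16) = √66593/4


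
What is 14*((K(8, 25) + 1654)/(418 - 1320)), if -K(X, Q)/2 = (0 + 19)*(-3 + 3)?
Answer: -11578/451 ≈ -25.672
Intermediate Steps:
K(X, Q) = 0 (K(X, Q) = -2*(0 + 19)*(-3 + 3) = -38*0 = -2*0 = 0)
14*((K(8, 25) + 1654)/(418 - 1320)) = 14*((0 + 1654)/(418 - 1320)) = 14*(1654/(-902)) = 14*(1654*(-1/902)) = 14*(-827/451) = -11578/451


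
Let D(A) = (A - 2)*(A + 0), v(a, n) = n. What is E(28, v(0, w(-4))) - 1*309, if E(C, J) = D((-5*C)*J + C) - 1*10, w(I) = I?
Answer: 344249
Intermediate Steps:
D(A) = A*(-2 + A) (D(A) = (-2 + A)*A = A*(-2 + A))
E(C, J) = -10 + (C - 5*C*J)*(-2 + C - 5*C*J) (E(C, J) = ((-5*C)*J + C)*(-2 + ((-5*C)*J + C)) - 1*10 = (-5*C*J + C)*(-2 + (-5*C*J + C)) - 10 = (C - 5*C*J)*(-2 + (C - 5*C*J)) - 10 = (C - 5*C*J)*(-2 + C - 5*C*J) - 10 = -10 + (C - 5*C*J)*(-2 + C - 5*C*J))
E(28, v(0, w(-4))) - 1*309 = (-10 + 28*(-1 + 5*(-4))*(2 + 28*(-1 + 5*(-4)))) - 1*309 = (-10 + 28*(-1 - 20)*(2 + 28*(-1 - 20))) - 309 = (-10 + 28*(-21)*(2 + 28*(-21))) - 309 = (-10 + 28*(-21)*(2 - 588)) - 309 = (-10 + 28*(-21)*(-586)) - 309 = (-10 + 344568) - 309 = 344558 - 309 = 344249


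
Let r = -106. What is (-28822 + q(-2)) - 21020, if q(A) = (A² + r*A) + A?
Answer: -49628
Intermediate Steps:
q(A) = A² - 105*A (q(A) = (A² - 106*A) + A = A² - 105*A)
(-28822 + q(-2)) - 21020 = (-28822 - 2*(-105 - 2)) - 21020 = (-28822 - 2*(-107)) - 21020 = (-28822 + 214) - 21020 = -28608 - 21020 = -49628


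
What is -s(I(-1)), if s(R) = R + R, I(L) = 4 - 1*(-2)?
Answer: -12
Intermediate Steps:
I(L) = 6 (I(L) = 4 + 2 = 6)
s(R) = 2*R
-s(I(-1)) = -2*6 = -1*12 = -12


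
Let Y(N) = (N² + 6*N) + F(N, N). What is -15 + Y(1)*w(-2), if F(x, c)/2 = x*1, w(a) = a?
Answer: -33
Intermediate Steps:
F(x, c) = 2*x (F(x, c) = 2*(x*1) = 2*x)
Y(N) = N² + 8*N (Y(N) = (N² + 6*N) + 2*N = N² + 8*N)
-15 + Y(1)*w(-2) = -15 + (1*(8 + 1))*(-2) = -15 + (1*9)*(-2) = -15 + 9*(-2) = -15 - 18 = -33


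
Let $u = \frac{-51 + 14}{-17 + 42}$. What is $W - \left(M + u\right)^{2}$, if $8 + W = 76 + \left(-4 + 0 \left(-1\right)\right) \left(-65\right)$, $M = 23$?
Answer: $- \frac{84444}{625} \approx -135.11$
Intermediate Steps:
$u = - \frac{37}{25} \approx -1.48$
$W = 328$ ($W = -8 + \left(76 + \left(-4 + 0 \left(-1\right)\right) \left(-65\right)\right) = -8 + \left(76 + \left(-4 + 0\right) \left(-65\right)\right) = -8 + \left(76 - -260\right) = -8 + \left(76 + 260\right) = -8 + 336 = 328$)
$W - \left(M + u\right)^{2} = 328 - \left(23 - \frac{37}{25}\right)^{2} = 328 - \left(\frac{538}{25}\right)^{2} = 328 - \frac{289444}{625} = - \frac{84444}{625}$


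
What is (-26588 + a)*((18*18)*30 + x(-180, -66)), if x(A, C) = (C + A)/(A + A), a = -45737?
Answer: -8436581065/12 ≈ -7.0305e+8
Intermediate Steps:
x(A, C) = (A + C)/(2*A) (x(A, C) = (A + C)/((2*A)) = (A + C)*(1/(2*A)) = (A + C)/(2*A))
(-26588 + a)*((18*18)*30 + x(-180, -66)) = (-26588 - 45737)*((18*18)*30 + (½)*(-180 - 66)/(-180)) = -72325*(324*30 + (½)*(-1/180)*(-246)) = -72325*(9720 + 41/60) = -72325*583241/60 = -8436581065/12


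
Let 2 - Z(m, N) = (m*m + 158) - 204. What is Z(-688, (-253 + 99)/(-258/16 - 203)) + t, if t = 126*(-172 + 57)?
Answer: -487786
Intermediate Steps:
t = -14490 (t = 126*(-115) = -14490)
Z(m, N) = 48 - m**2 (Z(m, N) = 2 - ((m*m + 158) - 204) = 2 - ((m**2 + 158) - 204) = 2 - ((158 + m**2) - 204) = 2 - (-46 + m**2) = 2 + (46 - m**2) = 48 - m**2)
Z(-688, (-253 + 99)/(-258/16 - 203)) + t = (48 - 1*(-688)**2) - 14490 = (48 - 1*473344) - 14490 = (48 - 473344) - 14490 = -473296 - 14490 = -487786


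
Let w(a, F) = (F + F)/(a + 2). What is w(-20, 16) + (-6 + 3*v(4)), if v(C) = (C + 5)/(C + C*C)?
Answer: -1157/180 ≈ -6.4278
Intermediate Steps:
w(a, F) = 2*F/(2 + a) (w(a, F) = (2*F)/(2 + a) = 2*F/(2 + a))
v(C) = (5 + C)/(C + C²)
w(-20, 16) + (-6 + 3*v(4)) = 2*16/(2 - 20) + (-6 + 3*((5 + 4)/(4*(1 + 4)))) = 2*16/(-18) + (-6 + 3*((¼)*9/5)) = 2*16*(-1/18) + (-6 + 3*((¼)*(⅕)*9)) = -16/9 + (-6 + 3*(9/20)) = -16/9 + (-6 + 27/20) = -16/9 - 93/20 = -1157/180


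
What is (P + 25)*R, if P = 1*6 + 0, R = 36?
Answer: 1116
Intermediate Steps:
P = 6 (P = 6 + 0 = 6)
(P + 25)*R = (6 + 25)*36 = 31*36 = 1116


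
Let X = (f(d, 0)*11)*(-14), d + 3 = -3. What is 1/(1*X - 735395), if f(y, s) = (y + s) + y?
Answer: -1/733547 ≈ -1.3632e-6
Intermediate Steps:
d = -6 (d = -3 - 3 = -6)
f(y, s) = s + 2*y (f(y, s) = (s + y) + y = s + 2*y)
X = 1848 (X = ((0 + 2*(-6))*11)*(-14) = ((0 - 12)*11)*(-14) = -12*11*(-14) = -132*(-14) = 1848)
1/(1*X - 735395) = 1/(1*1848 - 735395) = 1/(1848 - 735395) = 1/(-733547) = -1/733547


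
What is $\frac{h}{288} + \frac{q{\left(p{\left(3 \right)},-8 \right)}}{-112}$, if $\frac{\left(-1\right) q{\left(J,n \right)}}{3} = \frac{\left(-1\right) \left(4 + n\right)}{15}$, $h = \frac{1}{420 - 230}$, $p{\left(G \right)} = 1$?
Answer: $\frac{2743}{383040} \approx 0.0071611$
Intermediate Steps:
$h = \frac{1}{190} \approx 0.0052632$
$q{\left(J,n \right)} = \frac{4}{5} + \frac{n}{5}$ ($q{\left(J,n \right)} = - 3 \frac{\left(-1\right) \left(4 + n\right)}{15} = - 3 \left(-4 - n\right) \frac{1}{15} = - 3 \left(- \frac{4}{15} - \frac{n}{15}\right) = \frac{4}{5} + \frac{n}{5}$)
$\frac{h}{288} + \frac{q{\left(p{\left(3 \right)},-8 \right)}}{-112} = \frac{1}{190 \cdot 288} + \frac{\frac{4}{5} + \frac{1}{5} \left(-8\right)}{-112} = \frac{1}{190} \cdot \frac{1}{288} + \left(\frac{4}{5} - \frac{8}{5}\right) \left(- \frac{1}{112}\right) = \frac{1}{54720} - - \frac{1}{140} = \frac{1}{54720} + \frac{1}{140} = \frac{2743}{383040}$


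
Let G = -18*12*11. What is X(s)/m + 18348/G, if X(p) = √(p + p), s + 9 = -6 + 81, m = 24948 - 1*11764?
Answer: -139/18 + √33/6592 ≈ -7.7214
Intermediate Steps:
m = 13184 (m = 24948 - 11764 = 13184)
s = 66 (s = -9 + (-6 + 81) = -9 + 75 = 66)
X(p) = √2*√p (X(p) = √(2*p) = √2*√p)
G = -2376 (G = -216*11 = -2376)
X(s)/m + 18348/G = (√2*√66)/13184 + 18348/(-2376) = (2*√33)*(1/13184) + 18348*(-1/2376) = √33/6592 - 139/18 = -139/18 + √33/6592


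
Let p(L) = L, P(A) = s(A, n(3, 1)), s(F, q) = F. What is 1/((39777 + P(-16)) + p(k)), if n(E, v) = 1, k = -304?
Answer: 1/39457 ≈ 2.5344e-5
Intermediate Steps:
P(A) = A
1/((39777 + P(-16)) + p(k)) = 1/((39777 - 16) - 304) = 1/(39761 - 304) = 1/39457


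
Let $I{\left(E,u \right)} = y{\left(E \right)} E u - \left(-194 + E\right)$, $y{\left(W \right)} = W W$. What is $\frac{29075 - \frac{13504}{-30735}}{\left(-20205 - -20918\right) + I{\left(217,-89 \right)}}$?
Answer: $- \frac{893633629}{27951305447745} \approx -3.1971 \cdot 10^{-5}$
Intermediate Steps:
$y{\left(W \right)} = W^{2}$
$I{\left(E,u \right)} = 194 - E + u E^{3}$ ($I{\left(E,u \right)} = E^{2} E u - \left(-194 + E\right) = E^{3} u - \left(-194 + E\right) = u E^{3} - \left(-194 + E\right) = 194 - E + u E^{3}$)
$\frac{29075 - \frac{13504}{-30735}}{\left(-20205 - -20918\right) + I{\left(217,-89 \right)}} = \frac{29075 - \frac{13504}{-30735}}{\left(-20205 - -20918\right) - \left(23 + 909429857\right)} = \frac{29075 - - \frac{13504}{30735}}{\left(-20205 + 20918\right) - 909429880} = \frac{29075 + \frac{13504}{30735}}{713 - 909429880} = \frac{893633629}{30735 \left(713 - 909429880\right)} = \frac{893633629}{30735 \left(-909429167\right)} = \frac{893633629}{30735} \left(- \frac{1}{909429167}\right) = - \frac{893633629}{27951305447745}$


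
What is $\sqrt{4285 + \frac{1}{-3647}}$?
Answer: $\frac{\sqrt{56993105918}}{3647} \approx 65.46$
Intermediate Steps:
$\sqrt{4285 + \frac{1}{-3647}} = \sqrt{4285 - \frac{1}{3647}} = \sqrt{\frac{15627394}{3647}} = \frac{\sqrt{56993105918}}{3647}$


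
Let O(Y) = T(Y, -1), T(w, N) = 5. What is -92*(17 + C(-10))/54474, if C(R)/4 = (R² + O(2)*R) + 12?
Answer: -12190/27237 ≈ -0.44755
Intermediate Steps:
O(Y) = 5
C(R) = 48 + 4*R² + 20*R (C(R) = 4*((R² + 5*R) + 12) = 4*(12 + R² + 5*R) = 48 + 4*R² + 20*R)
-92*(17 + C(-10))/54474 = -92*(17 + (48 + 4*(-10)² + 20*(-10)))/54474 = -92*(17 + (48 + 4*100 - 200))*(1/54474) = -92*(17 + (48 + 400 - 200))*(1/54474) = -92*(17 + 248)*(1/54474) = -92*265*(1/54474) = -24380*1/54474 = -12190/27237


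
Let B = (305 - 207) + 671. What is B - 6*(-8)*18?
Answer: 1633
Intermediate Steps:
B = 769 (B = 98 + 671 = 769)
B - 6*(-8)*18 = 769 - 6*(-8)*18 = 769 - (-48)*18 = 769 - 1*(-864) = 769 + 864 = 1633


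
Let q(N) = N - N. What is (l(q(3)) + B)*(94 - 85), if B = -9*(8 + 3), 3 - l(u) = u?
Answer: -864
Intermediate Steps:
q(N) = 0
l(u) = 3 - u
B = -99 (B = -9*11 = -99)
(l(q(3)) + B)*(94 - 85) = ((3 - 1*0) - 99)*(94 - 85) = ((3 + 0) - 99)*9 = (3 - 99)*9 = -96*9 = -864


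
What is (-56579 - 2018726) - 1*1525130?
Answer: -3600435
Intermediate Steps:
(-56579 - 2018726) - 1*1525130 = -2075305 - 1525130 = -3600435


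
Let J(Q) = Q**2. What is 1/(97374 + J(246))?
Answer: 1/157890 ≈ 6.3335e-6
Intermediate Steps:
1/(97374 + J(246)) = 1/(97374 + 246**2) = 1/(97374 + 60516) = 1/157890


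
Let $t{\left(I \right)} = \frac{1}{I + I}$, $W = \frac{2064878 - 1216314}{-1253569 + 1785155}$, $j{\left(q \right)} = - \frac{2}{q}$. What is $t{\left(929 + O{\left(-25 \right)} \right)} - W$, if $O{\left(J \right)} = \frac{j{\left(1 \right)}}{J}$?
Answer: $- \frac{19702951203}{12347148022} \approx -1.5957$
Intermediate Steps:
$O{\left(J \right)} = - \frac{2}{J}$ ($O{\left(J \right)} = \frac{\left(-2\right) 1^{-1}}{J} = \frac{\left(-2\right) 1}{J} = - \frac{2}{J}$)
$W = \frac{424282}{265793}$ ($W = \frac{848564}{531586} = 848564 \cdot \frac{1}{531586} = \frac{424282}{265793} \approx 1.5963$)
$t{\left(I \right)} = \frac{1}{2 I}$
$t{\left(929 + O{\left(-25 \right)} \right)} - W = \frac{1}{2 \left(929 - \frac{2}{-25}\right)} - \frac{424282}{265793} = \frac{1}{2 \left(929 - - \frac{2}{25}\right)} - \frac{424282}{265793} = \frac{1}{2 \left(929 + \frac{2}{25}\right)} - \frac{424282}{265793} = \frac{1}{2 \cdot \frac{23227}{25}} - \frac{424282}{265793} = \frac{1}{2} \cdot \frac{25}{23227} - \frac{424282}{265793} = \frac{25}{46454} - \frac{424282}{265793} = - \frac{19702951203}{12347148022}$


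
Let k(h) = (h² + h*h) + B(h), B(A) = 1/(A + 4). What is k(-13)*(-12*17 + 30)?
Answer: -176378/3 ≈ -58793.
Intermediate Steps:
B(A) = 1/(4 + A)
k(h) = 1/(4 + h) + 2*h² (k(h) = (h² + h*h) + 1/(4 + h) = (h² + h²) + 1/(4 + h) = 2*h² + 1/(4 + h) = 1/(4 + h) + 2*h²)
k(-13)*(-12*17 + 30) = ((1 + 2*(-13)²*(4 - 13))/(4 - 13))*(-12*17 + 30) = ((1 + 2*169*(-9))/(-9))*(-204 + 30) = -(1 - 3042)/9*(-174) = -⅑*(-3041)*(-174) = (3041/9)*(-174) = -176378/3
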